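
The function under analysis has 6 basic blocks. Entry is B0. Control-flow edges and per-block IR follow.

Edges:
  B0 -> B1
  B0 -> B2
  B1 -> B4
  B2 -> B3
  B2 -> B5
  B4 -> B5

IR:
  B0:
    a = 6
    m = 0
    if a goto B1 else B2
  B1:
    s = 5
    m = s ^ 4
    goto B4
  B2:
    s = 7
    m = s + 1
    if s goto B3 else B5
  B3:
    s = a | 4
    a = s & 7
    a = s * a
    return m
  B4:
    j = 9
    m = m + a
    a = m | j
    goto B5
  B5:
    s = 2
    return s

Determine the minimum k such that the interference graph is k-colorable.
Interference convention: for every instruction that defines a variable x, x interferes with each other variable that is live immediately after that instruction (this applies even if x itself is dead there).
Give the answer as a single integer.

def/use:
  B0: def={a,m} ue=∅
  B1: def={m,s} ue=∅
  B2: def={m,s} ue=∅
  B3: def={a,s} ue={a,m}
  B4: def={a,j,m} ue={a,m}
  B5: def={s} ue=∅

Live sets:
  B0 li=∅ lo={a}
  B1 li={a} lo={a,m}
  B2 li={a} lo={a,m}
  B3 li={a,m} lo=∅
  B4 li={a,m} lo=∅
  B5 li=∅ lo=∅

Conflict graph:
  a: {j,m,s}
  j: {a,m}
  m: {a,j,s}
  s: {a,m}

Registers:
  {a,j,m} pairwise interfere (3-clique) ⇒ χ ≥ 3
  3-colouring: r0={a}  r1={m}  r2={j,s}
  χ = 3

Answer: 3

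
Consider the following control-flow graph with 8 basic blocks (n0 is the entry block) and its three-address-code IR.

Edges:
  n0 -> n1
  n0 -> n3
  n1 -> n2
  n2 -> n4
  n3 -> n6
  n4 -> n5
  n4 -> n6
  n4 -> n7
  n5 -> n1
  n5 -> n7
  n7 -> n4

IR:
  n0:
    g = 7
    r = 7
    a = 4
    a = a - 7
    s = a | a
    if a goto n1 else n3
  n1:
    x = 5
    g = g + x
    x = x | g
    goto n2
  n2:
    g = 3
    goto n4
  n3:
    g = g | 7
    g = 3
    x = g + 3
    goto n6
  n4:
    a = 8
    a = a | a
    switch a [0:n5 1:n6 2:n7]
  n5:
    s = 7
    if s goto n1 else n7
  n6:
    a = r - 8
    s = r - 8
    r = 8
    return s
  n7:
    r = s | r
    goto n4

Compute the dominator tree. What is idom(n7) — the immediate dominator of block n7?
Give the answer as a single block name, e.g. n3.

idom tree: n1←n0 n2←n1 n3←n0 n4←n2 n5←n4 n6←n0 n7←n4
Dom at joins:
  n1: preds {n0,n5}: {n0} ∩ {n0,n1,n2,n4,n5} = {n0}; idom=n0
  n4: preds {n2,n7}: {n0,n1,n2} ∩ {n0,n1,n2,n4,n7} = {n0,n1,n2}; idom=n2
  n6: preds {n3,n4}: {n0,n3} ∩ {n0,n1,n2,n4} = {n0}; idom=n0
  n7: preds {n4,n5}: {n0,n1,n2,n4} ∩ {n0,n1,n2,n4,n5} = {n0,n1,n2,n4}; idom=n4

idom(n7) = n4

Answer: n4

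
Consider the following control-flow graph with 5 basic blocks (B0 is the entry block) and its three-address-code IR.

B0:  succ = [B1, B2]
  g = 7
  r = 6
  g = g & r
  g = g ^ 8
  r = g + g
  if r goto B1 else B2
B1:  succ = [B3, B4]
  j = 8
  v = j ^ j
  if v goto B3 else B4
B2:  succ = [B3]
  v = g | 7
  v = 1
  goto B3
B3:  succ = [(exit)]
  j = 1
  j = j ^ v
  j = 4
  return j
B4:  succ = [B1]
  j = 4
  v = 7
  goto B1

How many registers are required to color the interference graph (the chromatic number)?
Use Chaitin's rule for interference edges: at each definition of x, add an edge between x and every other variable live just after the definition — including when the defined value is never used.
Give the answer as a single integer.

Answer: 2

Analysis:
def/use:
  B0 def {g,r} use ∅
  B1 def {j,v} use ∅
  B2 def {v} use {g}
  B3 def {j} use {v}
  B4 def {j,v} use ∅

Backward fixpoint:
  live B0: ∅→{g}
  live B1: ∅→{v}
  live B2: {g}→{v}
  live B3: {v}→∅
  live B4: ∅→∅

Interfere edges:
  g — {r}
  j — {v}
  r — {g}
  v — {j}

Chromatic number:
  lower bound: {g,r} mutually conflict ⇒ χ ≥ 2
  assign g→c0 j→c0 r→c1 v→c1 — no edge inside a register ⇒ χ ≤ 2
  χ = 2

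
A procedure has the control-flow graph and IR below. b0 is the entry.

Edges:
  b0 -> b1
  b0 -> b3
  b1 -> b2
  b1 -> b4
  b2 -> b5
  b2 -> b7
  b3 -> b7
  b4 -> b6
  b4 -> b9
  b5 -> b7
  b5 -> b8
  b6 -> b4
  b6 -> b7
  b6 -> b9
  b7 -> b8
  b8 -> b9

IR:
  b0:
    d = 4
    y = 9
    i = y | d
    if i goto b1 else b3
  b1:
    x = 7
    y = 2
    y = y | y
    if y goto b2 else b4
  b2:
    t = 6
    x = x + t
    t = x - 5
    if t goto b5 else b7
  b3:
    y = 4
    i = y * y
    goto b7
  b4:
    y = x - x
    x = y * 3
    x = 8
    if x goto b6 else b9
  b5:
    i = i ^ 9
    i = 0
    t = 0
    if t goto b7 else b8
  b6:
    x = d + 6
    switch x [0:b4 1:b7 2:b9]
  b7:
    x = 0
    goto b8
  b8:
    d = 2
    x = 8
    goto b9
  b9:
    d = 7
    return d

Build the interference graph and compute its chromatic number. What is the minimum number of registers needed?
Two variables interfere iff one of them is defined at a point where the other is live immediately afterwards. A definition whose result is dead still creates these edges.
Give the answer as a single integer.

Block summaries:
  b0: def={d,i,y} ue=∅
  b1: def={x,y} ue=∅
  b2: def={t,x} ue={x}
  b3: def={i,y} ue=∅
  b4: def={x,y} ue={x}
  b5: def={i,t} ue={i}
  b6: def={x} ue={d}
  b7: def={x} ue=∅
  b8: def={d,x} ue=∅
  b9: def={d} ue=∅

Live sets:
  b0: in=∅ out={d,i}
  b1: in={d,i} out={d,i,x}
  b2: in={i,x} out={i}
  b3: in=∅ out=∅
  b4: in={d,x} out={d}
  b5: in={i} out=∅
  b6: in={d} out={d,x}
  b7: in=∅ out=∅
  b8: in=∅ out=∅
  b9: in=∅ out=∅

Interfere edges:
  d↔{i,x,y}
  i↔{d,t,x,y}
  t↔{i,x}
  x↔{d,i,t,y}
  y↔{d,i,x}

Chromatic number:
  lower bound: {d,i,x,y} mutually conflict ⇒ χ ≥ 4
  4-colouring: R0={i}  R1={x}  R2={d,t}  R3={y}
  χ = 4

Answer: 4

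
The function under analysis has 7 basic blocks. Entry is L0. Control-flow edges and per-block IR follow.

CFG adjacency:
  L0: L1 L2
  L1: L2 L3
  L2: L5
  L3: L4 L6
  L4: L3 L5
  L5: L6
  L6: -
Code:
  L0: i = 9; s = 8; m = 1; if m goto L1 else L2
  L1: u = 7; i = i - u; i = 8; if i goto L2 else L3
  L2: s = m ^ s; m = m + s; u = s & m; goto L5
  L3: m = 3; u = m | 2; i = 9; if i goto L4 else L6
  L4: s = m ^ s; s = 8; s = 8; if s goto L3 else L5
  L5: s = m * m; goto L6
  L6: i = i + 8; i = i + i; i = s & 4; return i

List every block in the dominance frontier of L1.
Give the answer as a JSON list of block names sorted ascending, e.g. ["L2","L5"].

idom tree: L1←L0 L2←L0 L3←L1 L4←L3 L5←L0 L6←L0
Dom∩ at merges:
  L2: preds {L0,L1}: {L0} ∩ {L0,L1} = {L0}; idom=L0
  L3: preds {L1,L4}: {L0,L1} ∩ {L0,L1,L3,L4} = {L0,L1}; idom=L1
  L5: preds {L2,L4}: {L0,L2} ∩ {L0,L1,L3,L4} = {L0}; idom=L0
  L6: preds {L3,L5}: {L0,L1,L3} ∩ {L0,L5} = {L0}; idom=L0

DF derivation:
  L2←L0: walk · to L0
  L2←L1: walk L1 to L0
  L3←L1: walk · to L1
  L3←L4: walk L4→L3 to L1
  L5←L2: walk L2 to L0
  L5←L4: walk L4→L3→L1 to L0
  L6←L3: walk L3→L1 to L0
  L6←L5: walk L5 to L0
  L0 → ∅
  L1 → {L2,L5,L6}
  L2 → {L5}
  L3 → {L3,L5,L6}
  L4 → {L3,L5}
  L5 → {L6}
  L6 → ∅

DF(L1) = ["L2", "L5", "L6"]

Answer: ["L2", "L5", "L6"]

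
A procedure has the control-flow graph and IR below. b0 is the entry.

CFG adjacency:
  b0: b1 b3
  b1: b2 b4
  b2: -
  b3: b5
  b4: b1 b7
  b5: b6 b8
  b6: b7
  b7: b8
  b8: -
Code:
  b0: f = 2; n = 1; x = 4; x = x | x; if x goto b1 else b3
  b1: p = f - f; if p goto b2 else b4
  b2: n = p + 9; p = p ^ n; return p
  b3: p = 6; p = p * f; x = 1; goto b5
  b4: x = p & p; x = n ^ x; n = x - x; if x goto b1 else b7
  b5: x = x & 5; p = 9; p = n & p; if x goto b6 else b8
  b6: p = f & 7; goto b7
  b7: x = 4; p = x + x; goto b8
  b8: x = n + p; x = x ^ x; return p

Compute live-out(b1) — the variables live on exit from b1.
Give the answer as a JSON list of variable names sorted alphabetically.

Block summaries:
  b0 def {f,n,x} use ∅
  b1 def {p} use {f}
  b2 def {n,p} use {p}
  b3 def {p,x} use {f}
  b4 def {n,x} use {n,p}
  b5 def {p,x} use {n,x}
  b6 def {p} use {f}
  b7 def {p,x} use ∅
  b8 def {x} use {n,p}

Backward fixpoint:
  b0 li=∅ lo={f,n}
  b1 li={f,n} lo={f,n,p}
  b2 li={p} lo=∅
  b3 li={f,n} lo={f,n,x}
  b4 li={f,n,p} lo={f,n}
  b5 li={f,n,x} lo={f,n,p}
  b6 li={f,n} lo={n}
  b7 li={n} lo={n,p}
  b8 li={n,p} lo=∅

live-out(b1) = ["f", "n", "p"]

Answer: ["f", "n", "p"]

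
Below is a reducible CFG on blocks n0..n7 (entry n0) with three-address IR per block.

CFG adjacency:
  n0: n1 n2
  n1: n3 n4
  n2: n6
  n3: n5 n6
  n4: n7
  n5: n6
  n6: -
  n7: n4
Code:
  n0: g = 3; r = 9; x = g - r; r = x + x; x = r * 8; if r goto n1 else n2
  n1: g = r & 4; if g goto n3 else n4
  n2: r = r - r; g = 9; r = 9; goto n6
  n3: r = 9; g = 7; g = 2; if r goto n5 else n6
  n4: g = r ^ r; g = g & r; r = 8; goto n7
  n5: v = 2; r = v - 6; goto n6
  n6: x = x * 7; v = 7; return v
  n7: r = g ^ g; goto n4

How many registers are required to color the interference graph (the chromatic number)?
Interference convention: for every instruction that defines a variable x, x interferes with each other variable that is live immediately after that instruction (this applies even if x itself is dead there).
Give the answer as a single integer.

def/use:
  n0: {g,r,x} / ∅
  n1: {g} / {r}
  n2: {g,r} / {r}
  n3: {g,r} / ∅
  n4: {g,r} / {r}
  n5: {r,v} / ∅
  n6: {v,x} / {x}
  n7: {r} / {g}

Liveness:
  n0 li=∅ lo={r,x}
  n1 li={r,x} lo={r,x}
  n2 li={r,x} lo={x}
  n3 li={x} lo={x}
  n4 li={r} lo={g}
  n5 li={x} lo={x}
  n6 li={x} lo=∅
  n7 li={g} lo={r}

Interference:
  g: {r,x}
  r: {g,x}
  v: {x}
  x: {g,r,v}

Registers:
  lower bound: {g,r,x} mutually conflict ⇒ χ ≥ 3
  3-colouring: R0={x}  R1={g,v}  R2={r}
  χ = 3

Answer: 3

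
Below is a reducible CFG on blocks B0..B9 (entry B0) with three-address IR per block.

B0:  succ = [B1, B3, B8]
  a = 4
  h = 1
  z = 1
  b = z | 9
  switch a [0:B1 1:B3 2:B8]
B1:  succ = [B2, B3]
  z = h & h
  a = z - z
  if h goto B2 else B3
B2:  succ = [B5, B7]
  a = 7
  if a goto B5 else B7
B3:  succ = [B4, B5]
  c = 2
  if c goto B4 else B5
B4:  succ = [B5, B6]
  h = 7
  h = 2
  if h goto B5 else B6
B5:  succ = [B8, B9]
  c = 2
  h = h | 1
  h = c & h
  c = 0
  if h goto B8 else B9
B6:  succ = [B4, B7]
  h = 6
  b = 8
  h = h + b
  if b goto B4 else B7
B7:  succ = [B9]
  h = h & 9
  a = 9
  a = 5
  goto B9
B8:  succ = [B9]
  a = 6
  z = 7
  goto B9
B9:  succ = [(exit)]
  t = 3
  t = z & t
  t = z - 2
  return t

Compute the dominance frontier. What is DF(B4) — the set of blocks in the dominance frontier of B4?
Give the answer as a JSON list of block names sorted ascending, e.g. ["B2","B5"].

idom tree: B1←B0 B2←B1 B3←B0 B4←B3 B5←B0 B6←B4 B7←B0 B8←B0 B9←B0
Dom at joins:
  B3: preds {B0,B1}: {B0} ∩ {B0,B1} = {B0}; idom=B0
  B4: preds {B3,B6}: {B0,B3} ∩ {B0,B3,B4,B6} = {B0,B3}; idom=B3
  B5: preds {B2,B3,B4}: {B0,B1,B2} ∩ {B0,B3} ∩ {B0,B3,B4} = {B0}; idom=B0
  B7: preds {B2,B6}: {B0,B1,B2} ∩ {B0,B3,B4,B6} = {B0}; idom=B0
  B8: preds {B0,B5}: {B0} ∩ {B0,B5} = {B0}; idom=B0
  B9: preds {B5,B7,B8}: {B0,B5} ∩ {B0,B7} ∩ {B0,B8} = {B0}; idom=B0

DF walk-up:
  B3←B0: walk · to B0
  B3←B1: walk B1 to B0
  B4←B3: walk · to B3
  B4←B6: walk B6→B4 to B3
  B5←B2: walk B2→B1 to B0
  B5←B3: walk B3 to B0
  B5←B4: walk B4→B3 to B0
  B7←B2: walk B2→B1 to B0
  B7←B6: walk B6→B4→B3 to B0
  B8←B0: walk · to B0
  B8←B5: walk B5 to B0
  B9←B5: walk B5 to B0
  B9←B7: walk B7 to B0
  B9←B8: walk B8 to B0
  B0 → ∅
  B1 → {B3,B5,B7}
  B2 → {B5,B7}
  B3 → {B5,B7}
  B4 → {B4,B5,B7}
  B5 → {B8,B9}
  B6 → {B4,B7}
  B7 → {B9}
  B8 → {B9}
  B9 → ∅

DF(B4) = ["B4", "B5", "B7"]

Answer: ["B4", "B5", "B7"]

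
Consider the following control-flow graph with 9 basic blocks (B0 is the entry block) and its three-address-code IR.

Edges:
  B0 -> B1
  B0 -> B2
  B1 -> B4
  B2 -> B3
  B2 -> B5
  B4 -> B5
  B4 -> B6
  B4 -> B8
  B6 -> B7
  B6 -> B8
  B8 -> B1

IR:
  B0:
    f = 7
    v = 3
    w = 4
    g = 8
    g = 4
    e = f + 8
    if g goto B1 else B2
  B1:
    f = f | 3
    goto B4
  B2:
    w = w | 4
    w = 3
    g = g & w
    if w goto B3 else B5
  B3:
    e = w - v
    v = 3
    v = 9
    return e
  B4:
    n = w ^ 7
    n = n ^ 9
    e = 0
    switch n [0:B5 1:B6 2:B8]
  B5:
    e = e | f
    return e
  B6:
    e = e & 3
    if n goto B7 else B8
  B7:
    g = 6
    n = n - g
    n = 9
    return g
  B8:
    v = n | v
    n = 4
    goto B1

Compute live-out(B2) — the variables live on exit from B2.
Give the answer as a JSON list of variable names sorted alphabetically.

Block summaries:
  B0: {e,f,g,v,w} / ∅
  B1: {f} / {f}
  B2: {g,w} / {g,w}
  B3: {e,v} / {v,w}
  B4: {e,n} / {w}
  B5: {e} / {e,f}
  B6: {e} / {e,n}
  B7: {g,n} / {n}
  B8: {n,v} / {n,v}

Liveness:
  live B0: ∅→{e,f,g,v,w}
  live B1: {f,v,w}→{f,v,w}
  live B2: {e,f,g,v,w}→{e,f,v,w}
  live B3: {v,w}→∅
  live B4: {f,v,w}→{e,f,n,v,w}
  live B5: {e,f}→∅
  live B6: {e,f,n,v,w}→{f,n,v,w}
  live B7: {n}→∅
  live B8: {f,n,v,w}→{f,v,w}

live-out(B2) = ["e", "f", "v", "w"]

Answer: ["e", "f", "v", "w"]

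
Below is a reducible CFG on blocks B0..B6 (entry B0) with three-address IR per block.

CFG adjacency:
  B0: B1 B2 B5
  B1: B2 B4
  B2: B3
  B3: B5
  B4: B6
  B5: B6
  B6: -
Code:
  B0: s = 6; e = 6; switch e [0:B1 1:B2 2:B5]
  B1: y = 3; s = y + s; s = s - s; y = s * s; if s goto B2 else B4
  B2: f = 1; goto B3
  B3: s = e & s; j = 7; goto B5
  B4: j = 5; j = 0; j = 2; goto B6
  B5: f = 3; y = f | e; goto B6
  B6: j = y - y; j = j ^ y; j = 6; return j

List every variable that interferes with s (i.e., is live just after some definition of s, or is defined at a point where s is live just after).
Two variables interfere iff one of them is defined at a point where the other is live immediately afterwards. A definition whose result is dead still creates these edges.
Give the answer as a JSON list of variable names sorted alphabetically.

Answer: ["e", "f", "y"]

Derivation:
Per-block:
  B0: def={e,s} ue=∅
  B1: def={s,y} ue={s}
  B2: def={f} ue=∅
  B3: def={j,s} ue={e,s}
  B4: def={j} ue=∅
  B5: def={f,y} ue={e}
  B6: def={j} ue={y}

Live sets:
  B0: in=∅ out={e,s}
  B1: in={e,s} out={e,s,y}
  B2: in={e,s} out={e,s}
  B3: in={e,s} out={e}
  B4: in={y} out={y}
  B5: in={e} out={y}
  B6: in={y} out=∅

Interference:
  e: {f,j,s,y}
  f: {e,s}
  j: {e,y}
  s: {e,f,y}
  y: {e,j,s}

N(s) = ["e", "f", "y"]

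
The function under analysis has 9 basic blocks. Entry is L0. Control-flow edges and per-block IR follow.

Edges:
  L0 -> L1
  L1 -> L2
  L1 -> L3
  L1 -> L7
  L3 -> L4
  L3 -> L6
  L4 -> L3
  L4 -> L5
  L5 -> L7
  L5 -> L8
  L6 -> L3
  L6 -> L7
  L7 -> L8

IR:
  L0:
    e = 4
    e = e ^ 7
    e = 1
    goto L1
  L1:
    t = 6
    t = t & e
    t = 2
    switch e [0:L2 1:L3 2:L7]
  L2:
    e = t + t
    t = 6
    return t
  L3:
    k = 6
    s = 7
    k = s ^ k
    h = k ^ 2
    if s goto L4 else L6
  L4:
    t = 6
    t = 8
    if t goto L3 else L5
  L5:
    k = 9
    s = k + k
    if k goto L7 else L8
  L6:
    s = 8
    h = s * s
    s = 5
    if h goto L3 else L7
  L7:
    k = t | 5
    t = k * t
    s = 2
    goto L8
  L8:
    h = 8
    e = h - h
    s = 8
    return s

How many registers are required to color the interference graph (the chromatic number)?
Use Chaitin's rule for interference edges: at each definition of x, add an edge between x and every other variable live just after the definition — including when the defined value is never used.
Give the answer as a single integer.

def/use:
  L0: {e} / ∅
  L1: {t} / {e}
  L2: {e,t} / {t}
  L3: {h,k,s} / ∅
  L4: {t} / ∅
  L5: {k,s} / ∅
  L6: {h,s} / ∅
  L7: {k,s,t} / {t}
  L8: {e,h,s} / ∅

Live sets:
  L0: in=∅ out={e}
  L1: in={e} out={t}
  L2: in={t} out=∅
  L3: in={t} out={t}
  L4: in=∅ out={t}
  L5: in={t} out={t}
  L6: in={t} out={t}
  L7: in={t} out=∅
  L8: in=∅ out=∅

Interference:
  e↔{t}
  h↔{s,t}
  k↔{s,t}
  s↔{h,k,t}
  t↔{e,h,k,s}

Registers:
  clique {h,s,t} ⇒ need ≥ 3
  assign e→r1 h→r2 k→r2 s→r1 t→r0 — no edge inside a register ⇒ χ ≤ 3
  χ = 3

Answer: 3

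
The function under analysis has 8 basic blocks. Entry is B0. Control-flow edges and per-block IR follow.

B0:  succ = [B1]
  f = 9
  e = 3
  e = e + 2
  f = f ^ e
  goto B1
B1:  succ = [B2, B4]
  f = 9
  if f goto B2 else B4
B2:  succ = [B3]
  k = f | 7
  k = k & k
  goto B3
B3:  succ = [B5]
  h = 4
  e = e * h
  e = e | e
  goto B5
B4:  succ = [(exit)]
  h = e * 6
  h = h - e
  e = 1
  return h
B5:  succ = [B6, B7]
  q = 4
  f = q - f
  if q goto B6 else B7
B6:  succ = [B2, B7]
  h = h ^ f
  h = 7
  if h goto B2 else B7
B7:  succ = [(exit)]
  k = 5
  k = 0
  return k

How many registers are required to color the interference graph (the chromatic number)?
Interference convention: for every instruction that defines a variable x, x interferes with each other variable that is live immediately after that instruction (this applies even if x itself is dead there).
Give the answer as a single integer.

Answer: 4

Working:
def/use:
  B0 def {e,f} use ∅
  B1 def {f} use ∅
  B2 def {k} use {f}
  B3 def {e,h} use {e}
  B4 def {e,h} use {e}
  B5 def {f,q} use {f}
  B6 def {h} use {f,h}
  B7 def {k} use ∅

Liveness:
  B0: in=∅ out={e}
  B1: in={e} out={e,f}
  B2: in={e,f} out={e,f}
  B3: in={e,f} out={e,f,h}
  B4: in={e} out=∅
  B5: in={e,f,h} out={e,f,h}
  B6: in={e,f,h} out={e,f}
  B7: in=∅ out=∅

Interfere edges:
  e↔{f,h,k,q}
  f↔{e,h,k,q}
  h↔{e,f,q}
  k↔{e,f}
  q↔{e,f,h}

Registers:
  clique {e,f,h,q} ⇒ need ≥ 4
  4-colouring: R0={e}  R1={f}  R2={h,k}  R3={q}
  χ = 4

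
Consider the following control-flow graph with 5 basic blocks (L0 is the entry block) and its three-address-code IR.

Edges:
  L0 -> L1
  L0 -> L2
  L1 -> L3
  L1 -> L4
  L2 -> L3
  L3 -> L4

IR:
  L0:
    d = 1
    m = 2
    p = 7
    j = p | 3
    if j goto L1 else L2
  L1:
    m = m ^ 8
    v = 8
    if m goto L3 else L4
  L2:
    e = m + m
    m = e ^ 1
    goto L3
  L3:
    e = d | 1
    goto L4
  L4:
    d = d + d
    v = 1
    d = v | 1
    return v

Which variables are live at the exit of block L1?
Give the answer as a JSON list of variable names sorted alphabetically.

Per-block:
  L0 def {d,j,m,p} use ∅
  L1 def {m,v} use {m}
  L2 def {e,m} use {m}
  L3 def {e} use {d}
  L4 def {d,v} use {d}

Backward fixpoint:
  L0: in=∅ out={d,m}
  L1: in={d,m} out={d}
  L2: in={d,m} out={d}
  L3: in={d} out={d}
  L4: in={d} out=∅

live-out(L1) = ["d"]

Answer: ["d"]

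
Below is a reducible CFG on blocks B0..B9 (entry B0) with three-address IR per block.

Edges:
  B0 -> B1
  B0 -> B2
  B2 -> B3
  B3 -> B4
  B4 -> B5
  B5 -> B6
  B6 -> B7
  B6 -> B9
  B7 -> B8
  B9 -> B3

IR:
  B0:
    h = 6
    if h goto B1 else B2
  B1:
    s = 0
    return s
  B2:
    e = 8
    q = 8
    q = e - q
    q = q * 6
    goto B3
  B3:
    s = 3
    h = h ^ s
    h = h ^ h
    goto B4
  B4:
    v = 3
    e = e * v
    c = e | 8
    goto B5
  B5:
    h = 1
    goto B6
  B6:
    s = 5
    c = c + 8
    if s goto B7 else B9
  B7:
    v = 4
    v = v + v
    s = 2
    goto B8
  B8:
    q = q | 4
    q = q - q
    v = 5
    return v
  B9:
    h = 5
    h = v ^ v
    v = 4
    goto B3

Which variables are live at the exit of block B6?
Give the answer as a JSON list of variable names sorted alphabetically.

def/use:
  B0 def {h} use ∅
  B1 def {s} use ∅
  B2 def {e,q} use ∅
  B3 def {h,s} use {h}
  B4 def {c,e,v} use {e}
  B5 def {h} use ∅
  B6 def {c,s} use {c}
  B7 def {s,v} use ∅
  B8 def {q,v} use {q}
  B9 def {h,v} use {v}

Live sets:
  B0: in=∅ out={h}
  B1: in=∅ out=∅
  B2: in={h} out={e,h,q}
  B3: in={e,h,q} out={e,q}
  B4: in={e,q} out={c,e,q,v}
  B5: in={c,e,q,v} out={c,e,q,v}
  B6: in={c,e,q,v} out={e,q,v}
  B7: in={q} out={q}
  B8: in={q} out=∅
  B9: in={e,q,v} out={e,h,q}

live-out(B6) = ["e", "q", "v"]

Answer: ["e", "q", "v"]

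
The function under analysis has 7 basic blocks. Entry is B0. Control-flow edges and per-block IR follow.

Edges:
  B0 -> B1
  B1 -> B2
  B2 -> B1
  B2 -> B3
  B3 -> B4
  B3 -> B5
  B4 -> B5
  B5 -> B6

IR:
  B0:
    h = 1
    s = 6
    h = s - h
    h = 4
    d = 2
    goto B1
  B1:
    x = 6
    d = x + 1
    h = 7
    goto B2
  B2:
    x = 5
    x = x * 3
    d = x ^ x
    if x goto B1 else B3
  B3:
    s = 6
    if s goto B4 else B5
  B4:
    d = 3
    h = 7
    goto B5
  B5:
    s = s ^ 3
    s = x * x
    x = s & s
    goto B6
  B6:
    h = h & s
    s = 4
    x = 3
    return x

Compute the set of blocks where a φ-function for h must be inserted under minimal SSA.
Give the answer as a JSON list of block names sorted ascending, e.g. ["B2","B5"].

Answer: ["B1", "B5"]

Analysis:
idom tree: B1←B0 B2←B1 B3←B2 B4←B3 B5←B3 B6←B5
Dom at joins:
  B1: preds {B0,B2}: {B0} ∩ {B0,B1,B2} = {B0}; idom=B0
  B5: preds {B3,B4}: {B0,B1,B2,B3} ∩ {B0,B1,B2,B3,B4} = {B0,B1,B2,B3}; idom=B3

DF derivation:
  B1←B0: walk · to B0
  B1←B2: walk B2→B1 to B0
  B5←B3: walk · to B3
  B5←B4: walk B4 to B3
  DF(B0)=∅
  DF(B1)={B1}
  DF(B2)={B1}
  DF(B3)=∅
  DF(B4)={B5}
  DF(B5)=∅
  DF(B6)=∅

φ for h: defs {B0,B1,B4,B6}
  DF⁺ = {B1,B5}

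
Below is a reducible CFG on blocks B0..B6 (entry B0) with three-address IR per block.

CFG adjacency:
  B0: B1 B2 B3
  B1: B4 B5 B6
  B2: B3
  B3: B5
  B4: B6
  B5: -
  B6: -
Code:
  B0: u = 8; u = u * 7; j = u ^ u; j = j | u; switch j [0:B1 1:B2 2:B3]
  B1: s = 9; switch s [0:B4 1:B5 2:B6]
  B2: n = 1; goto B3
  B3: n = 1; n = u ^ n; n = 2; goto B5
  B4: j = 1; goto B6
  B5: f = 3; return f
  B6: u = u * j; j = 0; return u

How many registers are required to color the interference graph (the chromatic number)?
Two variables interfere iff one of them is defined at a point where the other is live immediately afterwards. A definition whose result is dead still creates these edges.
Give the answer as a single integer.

Block summaries:
  B0: def={j,u} ue=∅
  B1: def={s} ue=∅
  B2: def={n} ue=∅
  B3: def={n} ue={u}
  B4: def={j} ue=∅
  B5: def={f} ue=∅
  B6: def={j,u} ue={j,u}

Liveness:
  B0: in=∅ out={j,u}
  B1: in={j,u} out={j,u}
  B2: in={u} out={u}
  B3: in={u} out=∅
  B4: in={u} out={j,u}
  B5: in=∅ out=∅
  B6: in={j,u} out=∅

Interfere edges:
  f — ∅
  j — {s,u}
  n — {u}
  s — {j,u}
  u — {j,n,s}

Chromatic number:
  clique {j,s,u} ⇒ need ≥ 3
  3-colouring: r0={f,u}  r1={j,n}  r2={s}
  χ = 3

Answer: 3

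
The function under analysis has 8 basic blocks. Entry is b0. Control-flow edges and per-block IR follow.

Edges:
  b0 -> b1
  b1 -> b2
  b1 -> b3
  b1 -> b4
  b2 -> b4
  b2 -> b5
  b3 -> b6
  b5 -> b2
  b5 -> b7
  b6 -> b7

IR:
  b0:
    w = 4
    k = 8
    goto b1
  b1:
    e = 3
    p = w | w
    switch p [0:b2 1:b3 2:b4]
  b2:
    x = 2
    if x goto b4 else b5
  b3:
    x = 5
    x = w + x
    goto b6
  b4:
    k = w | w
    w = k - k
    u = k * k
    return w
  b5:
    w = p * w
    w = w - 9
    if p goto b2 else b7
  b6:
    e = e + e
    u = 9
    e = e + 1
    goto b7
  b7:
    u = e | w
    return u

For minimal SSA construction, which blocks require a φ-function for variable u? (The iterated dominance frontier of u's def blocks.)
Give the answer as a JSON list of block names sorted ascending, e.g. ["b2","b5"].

idom tree: b1←b0 b2←b1 b3←b1 b4←b1 b5←b2 b6←b3 b7←b1
Dom at joins:
  b2: preds {b1,b5}: {b0,b1} ∩ {b0,b1,b2,b5} = {b0,b1}; idom=b1
  b4: preds {b1,b2}: {b0,b1} ∩ {b0,b1,b2} = {b0,b1}; idom=b1
  b7: preds {b5,b6}: {b0,b1,b2,b5} ∩ {b0,b1,b3,b6} = {b0,b1}; idom=b1

Frontier:
  b2←b1: walk · to b1
  b2←b5: walk b5→b2 to b1
  b4←b1: walk · to b1
  b4←b2: walk b2 to b1
  b7←b5: walk b5→b2 to b1
  b7←b6: walk b6→b3 to b1
  DF(b0)=∅
  DF(b1)=∅
  DF(b2)={b2,b4,b7}
  DF(b3)={b7}
  DF(b4)=∅
  DF(b5)={b2,b7}
  DF(b6)={b7}
  DF(b7)=∅

φ for u: defs {b4,b6,b7}
  DF⁺ = {b7}

Answer: ["b7"]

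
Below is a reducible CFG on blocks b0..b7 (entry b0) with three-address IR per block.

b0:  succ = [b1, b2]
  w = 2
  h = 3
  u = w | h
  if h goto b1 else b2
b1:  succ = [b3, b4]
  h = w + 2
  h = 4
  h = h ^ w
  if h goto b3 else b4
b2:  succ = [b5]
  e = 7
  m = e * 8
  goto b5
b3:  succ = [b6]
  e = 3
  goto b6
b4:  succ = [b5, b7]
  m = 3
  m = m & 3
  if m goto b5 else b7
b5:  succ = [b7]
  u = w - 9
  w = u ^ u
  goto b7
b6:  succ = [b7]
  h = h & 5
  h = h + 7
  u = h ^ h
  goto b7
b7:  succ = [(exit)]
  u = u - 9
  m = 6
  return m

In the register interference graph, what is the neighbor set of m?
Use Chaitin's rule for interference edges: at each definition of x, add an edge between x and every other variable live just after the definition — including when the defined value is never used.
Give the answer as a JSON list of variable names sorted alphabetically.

def/use:
  b0 def {h,u,w} use ∅
  b1 def {h} use {w}
  b2 def {e,m} use ∅
  b3 def {e} use ∅
  b4 def {m} use ∅
  b5 def {u,w} use {w}
  b6 def {h,u} use {h}
  b7 def {m,u} use {u}

Live sets:
  b0: in=∅ out={u,w}
  b1: in={u,w} out={h,u,w}
  b2: in={w} out={w}
  b3: in={h} out={h}
  b4: in={u,w} out={u,w}
  b5: in={w} out={u}
  b6: in={h} out={u}
  b7: in={u} out=∅

Conflict graph:
  e — {h,w}
  h — {e,u,w}
  m — {u,w}
  u — {h,m,w}
  w — {e,h,m,u}

N(m) = ["u", "w"]

Answer: ["u", "w"]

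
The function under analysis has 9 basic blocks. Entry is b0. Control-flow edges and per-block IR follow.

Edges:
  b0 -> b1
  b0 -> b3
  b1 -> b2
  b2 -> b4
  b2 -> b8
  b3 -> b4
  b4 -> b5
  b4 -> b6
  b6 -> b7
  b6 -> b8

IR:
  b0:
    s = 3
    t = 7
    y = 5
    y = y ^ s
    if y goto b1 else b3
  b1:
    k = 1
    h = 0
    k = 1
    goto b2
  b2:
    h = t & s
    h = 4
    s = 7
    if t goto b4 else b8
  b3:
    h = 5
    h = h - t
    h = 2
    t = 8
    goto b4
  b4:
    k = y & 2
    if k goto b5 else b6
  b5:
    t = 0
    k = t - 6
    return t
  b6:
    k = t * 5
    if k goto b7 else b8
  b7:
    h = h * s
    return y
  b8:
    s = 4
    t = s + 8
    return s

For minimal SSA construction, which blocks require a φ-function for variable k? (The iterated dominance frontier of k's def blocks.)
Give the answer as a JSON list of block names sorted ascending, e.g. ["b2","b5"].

Answer: ["b4", "b8"]

Analysis:
idom tree: b1←b0 b2←b1 b3←b0 b4←b0 b5←b4 b6←b4 b7←b6 b8←b0
Dom∩ at merges:
  b4: preds {b2,b3}: {b0,b1,b2} ∩ {b0,b3} = {b0}; idom=b0
  b8: preds {b2,b6}: {b0,b1,b2} ∩ {b0,b4,b6} = {b0}; idom=b0

Frontier:
  b4←b2: walk b2→b1 to b0
  b4←b3: walk b3 to b0
  b8←b2: walk b2→b1 to b0
  b8←b6: walk b6→b4 to b0
  b0: DF=∅
  b1: DF={b4,b8}
  b2: DF={b4,b8}
  b3: DF={b4}
  b4: DF={b8}
  b5: DF=∅
  b6: DF={b8}
  b7: DF=∅
  b8: DF=∅

φ for k: defs {b1,b4,b5,b6}
  DF⁺ = {b4,b8}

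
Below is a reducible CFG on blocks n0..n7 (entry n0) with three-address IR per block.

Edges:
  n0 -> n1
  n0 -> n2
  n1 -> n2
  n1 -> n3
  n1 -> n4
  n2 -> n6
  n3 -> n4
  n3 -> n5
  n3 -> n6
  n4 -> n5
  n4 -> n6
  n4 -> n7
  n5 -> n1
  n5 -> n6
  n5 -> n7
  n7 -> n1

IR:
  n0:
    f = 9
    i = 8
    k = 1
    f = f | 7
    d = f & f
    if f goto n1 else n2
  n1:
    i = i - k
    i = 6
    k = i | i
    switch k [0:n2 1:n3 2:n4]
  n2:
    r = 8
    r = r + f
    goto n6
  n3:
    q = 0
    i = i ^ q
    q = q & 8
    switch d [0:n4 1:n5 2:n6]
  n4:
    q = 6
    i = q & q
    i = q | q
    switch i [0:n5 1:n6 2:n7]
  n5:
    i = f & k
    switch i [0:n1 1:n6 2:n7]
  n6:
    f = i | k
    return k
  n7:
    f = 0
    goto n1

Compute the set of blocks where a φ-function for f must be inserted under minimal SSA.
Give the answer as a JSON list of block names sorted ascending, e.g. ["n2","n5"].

idom tree: n1←n0 n2←n0 n3←n1 n4←n1 n5←n1 n6←n0 n7←n1
Dom∩ at merges:
  n1: preds {n0,n5,n7}: {n0} ∩ {n0,n1,n5} ∩ {n0,n1,n7} = {n0}; idom=n0
  n2: preds {n0,n1}: {n0} ∩ {n0,n1} = {n0}; idom=n0
  n4: preds {n1,n3}: {n0,n1} ∩ {n0,n1,n3} = {n0,n1}; idom=n1
  n5: preds {n3,n4}: {n0,n1,n3} ∩ {n0,n1,n4} = {n0,n1}; idom=n1
  n6: preds {n2,n3,n4,n5}: {n0,n2} ∩ {n0,n1,n3} ∩ {n0,n1,n4} ∩ {n0,n1,n5} = {n0}; idom=n0
  n7: preds {n4,n5}: {n0,n1,n4} ∩ {n0,n1,n5} = {n0,n1}; idom=n1

DF walk-up:
  n1←n0: walk · to n0
  n1←n5: walk n5→n1 to n0
  n1←n7: walk n7→n1 to n0
  n2←n0: walk · to n0
  n2←n1: walk n1 to n0
  n4←n1: walk · to n1
  n4←n3: walk n3 to n1
  n5←n3: walk n3 to n1
  n5←n4: walk n4 to n1
  n6←n2: walk n2 to n0
  n6←n3: walk n3→n1 to n0
  n6←n4: walk n4→n1 to n0
  n6←n5: walk n5→n1 to n0
  n7←n4: walk n4 to n1
  n7←n5: walk n5 to n1
  n0 → ∅
  n1 → {n1,n2,n6}
  n2 → {n6}
  n3 → {n4,n5,n6}
  n4 → {n5,n6,n7}
  n5 → {n1,n6,n7}
  n6 → ∅
  n7 → {n1}

φ for f: defs {n0,n6,n7}
  DF⁺ = {n1,n2,n6}

Answer: ["n1", "n2", "n6"]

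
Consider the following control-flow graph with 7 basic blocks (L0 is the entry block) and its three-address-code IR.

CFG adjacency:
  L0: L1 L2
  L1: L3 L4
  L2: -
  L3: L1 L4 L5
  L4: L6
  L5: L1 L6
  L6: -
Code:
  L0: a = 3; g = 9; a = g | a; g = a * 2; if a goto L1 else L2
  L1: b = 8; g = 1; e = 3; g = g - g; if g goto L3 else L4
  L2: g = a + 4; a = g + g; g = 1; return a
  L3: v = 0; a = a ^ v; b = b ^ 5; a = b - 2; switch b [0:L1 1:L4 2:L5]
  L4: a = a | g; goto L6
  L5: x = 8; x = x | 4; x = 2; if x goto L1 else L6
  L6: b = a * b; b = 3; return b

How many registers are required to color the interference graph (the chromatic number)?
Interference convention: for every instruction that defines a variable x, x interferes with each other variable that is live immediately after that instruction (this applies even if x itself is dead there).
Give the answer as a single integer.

Block summaries:
  L0: {a,g} / ∅
  L1: {b,e,g} / ∅
  L2: {a,g} / {a}
  L3: {a,b,v} / {a,b}
  L4: {a} / {a,g}
  L5: {x} / ∅
  L6: {b} / {a,b}

Backward fixpoint:
  live L0: ∅→{a}
  live L1: {a}→{a,b,g}
  live L2: {a}→∅
  live L3: {a,b,g}→{a,b,g}
  live L4: {a,b,g}→{a,b}
  live L5: {a,b}→{a,b}
  live L6: {a,b}→∅

Interference:
  a — {b,e,g,v,x}
  b — {a,e,g,v,x}
  e — {a,b,g}
  g — {a,b,e,v}
  v — {a,b,g}
  x — {a,b}

Colouring:
  clique {a,b,e,g} ⇒ need ≥ 4
  4-colouring: c0={a}  c1={b}  c2={g,x}  c3={e,v}
  χ = 4

Answer: 4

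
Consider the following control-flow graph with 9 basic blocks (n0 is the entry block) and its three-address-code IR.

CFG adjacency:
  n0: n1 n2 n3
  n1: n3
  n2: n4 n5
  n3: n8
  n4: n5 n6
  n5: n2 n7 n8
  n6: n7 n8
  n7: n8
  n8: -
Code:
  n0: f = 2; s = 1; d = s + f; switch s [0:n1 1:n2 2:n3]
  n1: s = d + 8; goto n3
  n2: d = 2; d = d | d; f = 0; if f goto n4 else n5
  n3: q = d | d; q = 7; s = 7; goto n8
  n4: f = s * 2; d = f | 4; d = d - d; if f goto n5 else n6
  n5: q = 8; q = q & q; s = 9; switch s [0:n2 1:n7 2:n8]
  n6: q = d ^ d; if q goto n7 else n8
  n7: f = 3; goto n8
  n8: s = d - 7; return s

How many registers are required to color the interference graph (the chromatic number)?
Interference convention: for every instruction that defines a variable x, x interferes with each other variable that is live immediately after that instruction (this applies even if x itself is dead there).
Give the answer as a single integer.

Answer: 3

Analysis:
def/use:
  n0: {d,f,s} / ∅
  n1: {s} / {d}
  n2: {d,f} / ∅
  n3: {q,s} / {d}
  n4: {d,f} / {s}
  n5: {q,s} / ∅
  n6: {q} / {d}
  n7: {f} / ∅
  n8: {s} / {d}

Backward fixpoint:
  live n0: ∅→{d,s}
  live n1: {d}→{d}
  live n2: {s}→{d,s}
  live n3: {d}→{d}
  live n4: {s}→{d}
  live n5: {d}→{d,s}
  live n6: {d}→{d}
  live n7: {d}→{d}
  live n8: {d}→∅

Interfere edges:
  d: {f,q,s}
  f: {d,s}
  q: {d}
  s: {d,f}

Registers:
  lower bound: {d,f,s} mutually conflict ⇒ χ ≥ 3
  assign d→r0 f→r1 q→r1 s→r2 — no edge inside a register ⇒ χ ≤ 3
  χ = 3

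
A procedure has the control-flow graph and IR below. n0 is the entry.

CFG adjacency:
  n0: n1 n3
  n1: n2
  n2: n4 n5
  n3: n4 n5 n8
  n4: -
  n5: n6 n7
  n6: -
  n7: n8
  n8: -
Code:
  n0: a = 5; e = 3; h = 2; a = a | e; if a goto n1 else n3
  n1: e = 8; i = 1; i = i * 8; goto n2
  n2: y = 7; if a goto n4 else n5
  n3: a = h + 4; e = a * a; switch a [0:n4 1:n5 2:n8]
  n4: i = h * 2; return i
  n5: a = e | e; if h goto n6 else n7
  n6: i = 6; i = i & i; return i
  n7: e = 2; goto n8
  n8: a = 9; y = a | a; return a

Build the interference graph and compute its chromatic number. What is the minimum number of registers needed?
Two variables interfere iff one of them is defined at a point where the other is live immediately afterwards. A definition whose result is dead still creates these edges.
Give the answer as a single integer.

Answer: 4

Analysis:
Block summaries:
  n0: def={a,e,h} ue=∅
  n1: def={e,i} ue=∅
  n2: def={y} ue={a}
  n3: def={a,e} ue={h}
  n4: def={i} ue={h}
  n5: def={a} ue={e,h}
  n6: def={i} ue=∅
  n7: def={e} ue=∅
  n8: def={a,y} ue=∅

Backward fixpoint:
  n0: in=∅ out={a,h}
  n1: in={a,h} out={a,e,h}
  n2: in={a,e,h} out={e,h}
  n3: in={h} out={e,h}
  n4: in={h} out=∅
  n5: in={e,h} out=∅
  n6: in=∅ out=∅
  n7: in=∅ out=∅
  n8: in=∅ out=∅

Interfere edges:
  a: {e,h,i,y}
  e: {a,h,i,y}
  h: {a,e,i,y}
  i: {a,e,h}
  y: {a,e,h}

Colouring:
  lower bound: {a,e,h,i} mutually conflict ⇒ χ ≥ 4
  assign a→R0 e→R1 h→R2 i→R3 y→R3 — no edge inside a register ⇒ χ ≤ 4
  χ = 4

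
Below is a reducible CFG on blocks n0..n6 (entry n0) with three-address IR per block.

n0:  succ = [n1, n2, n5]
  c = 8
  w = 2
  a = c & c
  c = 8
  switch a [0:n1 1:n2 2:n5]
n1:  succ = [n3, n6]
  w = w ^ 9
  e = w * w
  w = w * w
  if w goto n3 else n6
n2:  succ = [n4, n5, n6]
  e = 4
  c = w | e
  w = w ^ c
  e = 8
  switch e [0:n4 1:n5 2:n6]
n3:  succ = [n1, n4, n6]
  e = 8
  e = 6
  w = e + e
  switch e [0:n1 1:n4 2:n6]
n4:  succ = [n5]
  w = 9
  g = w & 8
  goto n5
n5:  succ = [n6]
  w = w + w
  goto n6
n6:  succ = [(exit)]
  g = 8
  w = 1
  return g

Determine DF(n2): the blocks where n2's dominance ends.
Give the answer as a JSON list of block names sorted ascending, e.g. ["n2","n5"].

idom tree: n1←n0 n2←n0 n3←n1 n4←n0 n5←n0 n6←n0
Join-block Dom:
  n1: preds {n0,n3}: {n0} ∩ {n0,n1,n3} = {n0}; idom=n0
  n4: preds {n2,n3}: {n0,n2} ∩ {n0,n1,n3} = {n0}; idom=n0
  n5: preds {n0,n2,n4}: {n0} ∩ {n0,n2} ∩ {n0,n4} = {n0}; idom=n0
  n6: preds {n1,n2,n3,n5}: {n0,n1} ∩ {n0,n2} ∩ {n0,n1,n3} ∩ {n0,n5} = {n0}; idom=n0

DF derivation:
  n1←n0: walk · to n0
  n1←n3: walk n3→n1 to n0
  n4←n2: walk n2 to n0
  n4←n3: walk n3→n1 to n0
  n5←n0: walk · to n0
  n5←n2: walk n2 to n0
  n5←n4: walk n4 to n0
  n6←n1: walk n1 to n0
  n6←n2: walk n2 to n0
  n6←n3: walk n3→n1 to n0
  n6←n5: walk n5 to n0
  n0 → ∅
  n1 → {n1,n4,n6}
  n2 → {n4,n5,n6}
  n3 → {n1,n4,n6}
  n4 → {n5}
  n5 → {n6}
  n6 → ∅

DF(n2) = ["n4", "n5", "n6"]

Answer: ["n4", "n5", "n6"]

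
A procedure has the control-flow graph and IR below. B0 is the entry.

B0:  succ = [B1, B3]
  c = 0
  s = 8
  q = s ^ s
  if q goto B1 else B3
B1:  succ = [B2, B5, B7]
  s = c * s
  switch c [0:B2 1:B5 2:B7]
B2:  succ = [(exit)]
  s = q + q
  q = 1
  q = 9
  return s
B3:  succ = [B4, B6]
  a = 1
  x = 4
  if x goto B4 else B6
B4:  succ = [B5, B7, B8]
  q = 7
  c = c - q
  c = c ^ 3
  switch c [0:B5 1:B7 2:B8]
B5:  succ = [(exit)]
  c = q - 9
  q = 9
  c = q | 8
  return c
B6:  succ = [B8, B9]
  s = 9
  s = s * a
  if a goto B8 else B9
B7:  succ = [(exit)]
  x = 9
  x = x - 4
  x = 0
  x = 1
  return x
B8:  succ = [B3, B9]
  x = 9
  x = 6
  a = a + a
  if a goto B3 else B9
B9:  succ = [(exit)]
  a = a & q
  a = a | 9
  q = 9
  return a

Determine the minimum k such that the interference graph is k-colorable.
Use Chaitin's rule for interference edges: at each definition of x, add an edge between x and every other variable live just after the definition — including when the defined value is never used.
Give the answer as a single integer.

Answer: 4

Derivation:
Per-block:
  B0: def={c,q,s} ue=∅
  B1: def={s} ue={c,s}
  B2: def={q,s} ue={q}
  B3: def={a,x} ue=∅
  B4: def={c,q} ue={c}
  B5: def={c,q} ue={q}
  B6: def={s} ue={a}
  B7: def={x} ue=∅
  B8: def={a,x} ue={a}
  B9: def={a,q} ue={a,q}

Backward fixpoint:
  live B0: ∅→{c,q,s}
  live B1: {c,q,s}→{q}
  live B2: {q}→∅
  live B3: {c,q}→{a,c,q}
  live B4: {a,c}→{a,c,q}
  live B5: {q}→∅
  live B6: {a,c,q}→{a,c,q}
  live B7: ∅→∅
  live B8: {a,c,q}→{a,c,q}
  live B9: {a,q}→∅

Interference:
  a: {c,q,s,x}
  c: {a,q,s,x}
  q: {a,c,s,x}
  s: {a,c,q}
  x: {a,c,q}

Colouring:
  clique {a,c,q,s} ⇒ need ≥ 4
  4-colouring: R0={a}  R1={c}  R2={q}  R3={s,x}
  χ = 4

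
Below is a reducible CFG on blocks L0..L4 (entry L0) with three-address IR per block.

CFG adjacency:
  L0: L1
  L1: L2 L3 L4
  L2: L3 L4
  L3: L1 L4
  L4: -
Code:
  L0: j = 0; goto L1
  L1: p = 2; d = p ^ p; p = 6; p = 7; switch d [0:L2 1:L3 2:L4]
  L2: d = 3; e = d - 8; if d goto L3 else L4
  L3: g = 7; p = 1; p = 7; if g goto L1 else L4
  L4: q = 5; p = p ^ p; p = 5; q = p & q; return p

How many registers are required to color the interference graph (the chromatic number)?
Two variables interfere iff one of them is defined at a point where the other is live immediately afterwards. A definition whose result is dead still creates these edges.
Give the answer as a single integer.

Block summaries:
  L0: def={j} ue=∅
  L1: def={d,p} ue=∅
  L2: def={d,e} ue=∅
  L3: def={g,p} ue=∅
  L4: def={p,q} ue={p}

Liveness:
  L0 li=∅ lo=∅
  L1 li=∅ lo={p}
  L2 li={p} lo={p}
  L3 li=∅ lo={p}
  L4 li={p} lo=∅

Conflict graph:
  d: {e,p}
  e: {d,p}
  g: {p}
  j: ∅
  p: {d,e,g,q}
  q: {p}

Colouring:
  lower bound: {d,e,p} mutually conflict ⇒ χ ≥ 3
  assign d→r1 e→r2 g→r1 j→r0 p→r0 q→r1 — no edge inside a register ⇒ χ ≤ 3
  χ = 3

Answer: 3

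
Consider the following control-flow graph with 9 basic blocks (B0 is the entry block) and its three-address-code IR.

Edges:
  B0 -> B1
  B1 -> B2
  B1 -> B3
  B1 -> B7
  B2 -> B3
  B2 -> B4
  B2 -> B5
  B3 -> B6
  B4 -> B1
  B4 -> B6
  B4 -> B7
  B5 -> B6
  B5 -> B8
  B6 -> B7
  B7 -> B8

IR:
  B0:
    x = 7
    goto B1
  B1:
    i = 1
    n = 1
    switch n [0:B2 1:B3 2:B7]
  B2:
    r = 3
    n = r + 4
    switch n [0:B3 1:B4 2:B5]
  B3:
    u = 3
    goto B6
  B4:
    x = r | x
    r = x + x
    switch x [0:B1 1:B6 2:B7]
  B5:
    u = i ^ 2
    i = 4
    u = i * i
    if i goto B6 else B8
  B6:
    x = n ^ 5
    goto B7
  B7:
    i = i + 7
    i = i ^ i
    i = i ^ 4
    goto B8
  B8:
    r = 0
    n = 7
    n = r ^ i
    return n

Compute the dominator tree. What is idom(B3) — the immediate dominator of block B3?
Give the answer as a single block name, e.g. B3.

Answer: B1

Working:
idom tree: B1←B0 B2←B1 B3←B1 B4←B2 B5←B2 B6←B1 B7←B1 B8←B1
Dom at joins:
  B1: preds {B0,B4}: {B0} ∩ {B0,B1,B2,B4} = {B0}; idom=B0
  B3: preds {B1,B2}: {B0,B1} ∩ {B0,B1,B2} = {B0,B1}; idom=B1
  B6: preds {B3,B4,B5}: {B0,B1,B3} ∩ {B0,B1,B2,B4} ∩ {B0,B1,B2,B5} = {B0,B1}; idom=B1
  B7: preds {B1,B4,B6}: {B0,B1} ∩ {B0,B1,B2,B4} ∩ {B0,B1,B6} = {B0,B1}; idom=B1
  B8: preds {B5,B7}: {B0,B1,B2,B5} ∩ {B0,B1,B7} = {B0,B1}; idom=B1

idom(B3) = B1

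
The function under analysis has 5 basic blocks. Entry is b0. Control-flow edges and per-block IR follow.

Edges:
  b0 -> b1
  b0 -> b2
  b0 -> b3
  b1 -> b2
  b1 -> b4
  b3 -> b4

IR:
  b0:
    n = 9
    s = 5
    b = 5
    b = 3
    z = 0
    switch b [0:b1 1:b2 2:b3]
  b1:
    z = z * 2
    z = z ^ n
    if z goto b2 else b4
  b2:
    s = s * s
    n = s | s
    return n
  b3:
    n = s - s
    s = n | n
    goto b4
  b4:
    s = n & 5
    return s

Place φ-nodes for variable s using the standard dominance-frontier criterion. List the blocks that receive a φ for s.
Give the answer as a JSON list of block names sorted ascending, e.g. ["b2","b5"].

idom tree: b1←b0 b2←b0 b3←b0 b4←b0
Join-block Dom:
  b2: preds {b0,b1}: {b0} ∩ {b0,b1} = {b0}; idom=b0
  b4: preds {b1,b3}: {b0,b1} ∩ {b0,b3} = {b0}; idom=b0

DF derivation:
  join b2 pred b0: · stop@b0
  join b2 pred b1: b1 stop@b0
  join b4 pred b1: b1 stop@b0
  join b4 pred b3: b3 stop@b0
  b0 → ∅
  b1 → {b2,b4}
  b2 → ∅
  b3 → {b4}
  b4 → ∅

φ for s: defs {b0,b2,b3,b4}
  DF⁺ = {b4}

Answer: ["b4"]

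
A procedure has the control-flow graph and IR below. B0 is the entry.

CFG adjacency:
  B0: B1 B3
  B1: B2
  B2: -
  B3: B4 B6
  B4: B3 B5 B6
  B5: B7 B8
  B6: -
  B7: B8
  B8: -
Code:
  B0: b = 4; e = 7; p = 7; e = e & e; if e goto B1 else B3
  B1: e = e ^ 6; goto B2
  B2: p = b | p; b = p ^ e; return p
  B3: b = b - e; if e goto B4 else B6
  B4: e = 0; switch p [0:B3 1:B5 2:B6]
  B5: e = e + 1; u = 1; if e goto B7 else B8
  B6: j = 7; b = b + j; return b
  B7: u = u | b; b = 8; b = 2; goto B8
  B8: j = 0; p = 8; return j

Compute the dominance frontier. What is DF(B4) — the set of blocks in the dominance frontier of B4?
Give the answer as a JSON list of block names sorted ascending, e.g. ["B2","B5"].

idom tree: B1←B0 B2←B1 B3←B0 B4←B3 B5←B4 B6←B3 B7←B5 B8←B5
Dom at joins:
  B3: preds {B0,B4}: {B0} ∩ {B0,B3,B4} = {B0}; idom=B0
  B6: preds {B3,B4}: {B0,B3} ∩ {B0,B3,B4} = {B0,B3}; idom=B3
  B8: preds {B5,B7}: {B0,B3,B4,B5} ∩ {B0,B3,B4,B5,B7} = {B0,B3,B4,B5}; idom=B5

DF walk-up:
  B3←B0: walk · to B0
  B3←B4: walk B4→B3 to B0
  B6←B3: walk · to B3
  B6←B4: walk B4 to B3
  B8←B5: walk · to B5
  B8←B7: walk B7 to B5
  DF(B0)=∅
  DF(B1)=∅
  DF(B2)=∅
  DF(B3)={B3}
  DF(B4)={B3,B6}
  DF(B5)=∅
  DF(B6)=∅
  DF(B7)={B8}
  DF(B8)=∅

DF(B4) = ["B3", "B6"]

Answer: ["B3", "B6"]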